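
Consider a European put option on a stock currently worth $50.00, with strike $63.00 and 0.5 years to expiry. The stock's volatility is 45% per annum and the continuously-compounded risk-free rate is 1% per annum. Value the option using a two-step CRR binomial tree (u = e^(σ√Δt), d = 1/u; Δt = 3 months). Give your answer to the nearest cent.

CRR parameters: u = e^(σ√Δt) = e^(0.45·√0.25) = 1.2523, d = 1/u = 0.7985
Per-period rate: rΔt = 0.01·0.25 = 0.0025, so R = e^0.0025 = 1.0025
Risk-neutral probability p = (e^0.0025 − 0.7985)/(1.2523 − 0.7985) = 0.2040/0.4538 = 0.4495
Terminal stock prices: S_uu = 78.42, S_ud = 50, S_dd = 31.88
Terminal payoffs (K − S): max(-15.42, 0) = 0, max(13, 0) = 13, max(31.12, 0) = 31.12
Node u (S = 62.62): V_u = e^(−0.0025)·[0.4495·0.0000 + 0.5505·13.0000] = 7.1386
Node d (S = 39.93): V_d = e^(−0.0025)·[0.4495·13.0000 + 0.5505·31.1186] = 22.9169
Node 0 (S = 50): V_0 = e^(−0.0025)·[0.4495·7.1386 + 0.5505·22.9169] = 15.7850

$15.79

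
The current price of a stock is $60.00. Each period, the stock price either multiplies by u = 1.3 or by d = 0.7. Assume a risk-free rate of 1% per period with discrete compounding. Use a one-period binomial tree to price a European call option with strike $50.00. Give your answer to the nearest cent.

Risk-neutral probability p = (1 + 0.01 − 0.7)/(1.3 − 0.7) = 0.3100/0.6000 = 0.5167
Terminal stock prices: S_u = 78, S_d = 42
Terminal payoffs (S − K): max(28, 0) = 28, max(-8, 0) = 0
Node 0 (S = 60): V_0 = 1/1.01·[0.5167·28.0000 + 0.4833·0.0000] = 14.3234

$14.32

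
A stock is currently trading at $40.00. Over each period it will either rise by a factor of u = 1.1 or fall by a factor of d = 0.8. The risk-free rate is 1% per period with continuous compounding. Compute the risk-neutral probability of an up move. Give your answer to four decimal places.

p = 0.7002

Risk-neutral probability p = (e^0.01 − 0.8)/(1.1 − 0.8) = 0.2101/0.3000 = 0.7002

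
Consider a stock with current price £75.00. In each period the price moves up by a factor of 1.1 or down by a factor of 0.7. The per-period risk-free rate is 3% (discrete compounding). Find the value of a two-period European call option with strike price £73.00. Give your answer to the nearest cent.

Risk-neutral probability p = (1 + 0.03 − 0.7)/(1.1 − 0.7) = 0.3300/0.4000 = 0.8250
Terminal stock prices: S_uu = 90.75, S_ud = 57.75, S_dd = 36.75
Terminal payoffs (S − K): max(17.75, 0) = 17.75, max(-15.25, 0) = 0, max(-36.25, 0) = 0
Node u (S = 82.5): V_u = 1/1.03·[0.8250·17.7500 + 0.1750·0.0000] = 14.2172
Node d (S = 52.5): V_d = 1/1.03·[0.8250·0.0000 + 0.1750·0.0000] = 0.0000
Node 0 (S = 75): V_0 = 1/1.03·[0.8250·14.2172 + 0.1750·0.0000] = 11.3876

£11.39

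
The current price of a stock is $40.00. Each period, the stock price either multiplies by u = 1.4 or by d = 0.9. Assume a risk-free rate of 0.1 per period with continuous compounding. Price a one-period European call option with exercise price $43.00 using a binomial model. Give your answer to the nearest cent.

Risk-neutral probability p = (e^0.1 − 0.9)/(1.4 − 0.9) = 0.2052/0.5000 = 0.4103
Terminal stock prices: S_u = 56, S_d = 36
Terminal payoffs (S − K): max(13, 0) = 13, max(-7, 0) = 0
Node 0 (S = 40): V_0 = e^(−0.1)·[0.4103·13.0000 + 0.5897·0.0000] = 4.8268

$4.83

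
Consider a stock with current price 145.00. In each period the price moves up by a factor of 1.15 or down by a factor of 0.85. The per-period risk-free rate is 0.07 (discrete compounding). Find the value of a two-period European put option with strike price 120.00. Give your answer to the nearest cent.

0.95

Risk-neutral probability p = (1 + 0.07 − 0.85)/(1.15 − 0.85) = 0.2200/0.3000 = 0.7333
Terminal stock prices: S_uu = 191.8, S_ud = 141.7, S_dd = 104.8
Terminal payoffs (K − S): max(-71.76, 0) = 0, max(-21.74, 0) = 0, max(15.24, 0) = 15.24
Node u (S = 166.8): V_u = 1/1.07·[0.7333·0.0000 + 0.2667·0.0000] = 0.0000
Node d (S = 123.2): V_d = 1/1.07·[0.7333·0.0000 + 0.2667·15.2375] = 3.7975
Node 0 (S = 145): V_0 = 1/1.07·[0.7333·0.0000 + 0.2667·3.7975] = 0.9464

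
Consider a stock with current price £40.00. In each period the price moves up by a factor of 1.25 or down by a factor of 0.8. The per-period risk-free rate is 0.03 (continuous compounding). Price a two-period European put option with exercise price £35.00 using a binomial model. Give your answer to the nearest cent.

£2.11

Risk-neutral probability p = (e^0.03 − 0.8)/(1.25 − 0.8) = 0.2305/0.4500 = 0.5121
Terminal stock prices: S_uu = 62.5, S_ud = 40, S_dd = 25.6
Terminal payoffs (K − S): max(-27.5, 0) = 0, max(-5, 0) = 0, max(9.4, 0) = 9.4
Node u (S = 50): V_u = e^(−0.03)·[0.5121·0.0000 + 0.4879·0.0000] = 0.0000
Node d (S = 32): V_d = e^(−0.03)·[0.5121·0.0000 + 0.4879·9.4000] = 4.4505
Node 0 (S = 40): V_0 = e^(−0.03)·[0.5121·0.0000 + 0.4879·4.4505] = 2.1071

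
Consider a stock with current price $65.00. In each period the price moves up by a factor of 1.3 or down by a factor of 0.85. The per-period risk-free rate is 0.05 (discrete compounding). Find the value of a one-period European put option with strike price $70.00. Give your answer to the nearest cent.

$7.80

Risk-neutral probability p = (1 + 0.05 − 0.85)/(1.3 − 0.85) = 0.2000/0.4500 = 0.4444
Terminal stock prices: S_u = 84.5, S_d = 55.25
Terminal payoffs (K − S): max(-14.5, 0) = 0, max(14.75, 0) = 14.75
Node 0 (S = 65): V_0 = 1/1.05·[0.4444·0.0000 + 0.5556·14.7500] = 7.8042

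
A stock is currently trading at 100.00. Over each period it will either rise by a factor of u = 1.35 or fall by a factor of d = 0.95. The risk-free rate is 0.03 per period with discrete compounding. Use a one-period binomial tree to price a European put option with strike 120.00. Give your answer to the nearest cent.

Risk-neutral probability p = (1 + 0.03 − 0.95)/(1.35 − 0.95) = 0.0800/0.4000 = 0.2000
Terminal stock prices: S_u = 135, S_d = 95
Terminal payoffs (K − S): max(-15, 0) = 0, max(25, 0) = 25
Node 0 (S = 100): V_0 = 1/1.03·[0.2000·0.0000 + 0.8000·25.0000] = 19.4175

19.42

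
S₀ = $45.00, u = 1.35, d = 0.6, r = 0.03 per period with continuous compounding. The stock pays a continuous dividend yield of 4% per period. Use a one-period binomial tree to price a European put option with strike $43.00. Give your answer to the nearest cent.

$7.45

Per-period risk-free factor R = e^0.03 = 1.0305; dividend-adjusted growth = e^(0.03−0.04) = 0.9900.
Risk-neutral probability p = (0.9900 − 0.6)/(1.35 − 0.6) = 0.3900/0.7500 = 0.5201
Terminal stock prices: S_u = 60.75, S_d = 27
Terminal payoffs (K − S): max(-17.75, 0) = 0, max(16, 0) = 16
Node 0 (S = 45): V_0 = e^(−0.03)·[0.5201·0.0000 + 0.4799·16.0000] = 7.4520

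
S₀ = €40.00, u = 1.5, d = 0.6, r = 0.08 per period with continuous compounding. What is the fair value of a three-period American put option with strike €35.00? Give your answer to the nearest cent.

€6.19

Risk-neutral probability p = (e^0.08 − 0.6)/(1.5 − 0.6) = 0.4833/0.9000 = 0.5370
Terminal stock prices: S_uuu = 135, S_uud = 54, S_udd = 21.6, S_ddd = 8.64
Terminal payoffs (K − S): max(-100, 0) = 0, max(-19, 0) = 0, max(13.4, 0) = 13.4, max(26.36, 0) = 26.36
Node uu (S = 90): continuation = e^(−0.08)·[0.5370·0.0000 + 0.4630·0.0000] = 0.0000; exercise value = 0.0000 ≤ continuation, so V_uu = 0.0000
Node ud (S = 36): continuation = e^(−0.08)·[0.5370·0.0000 + 0.4630·13.4000] = 5.7274; exercise value = 0.0000 ≤ continuation, so V_ud = 5.7274
Node dd (S = 14.4): continuation = e^(−0.08)·[0.5370·13.4000 + 0.4630·26.3600] = 17.9091; exercise value = 20.6000 > continuation, so V_dd = 20.6000 (exercise)
Node u (S = 60): continuation = e^(−0.08)·[0.5370·0.0000 + 0.4630·5.7274] = 2.4480; exercise value = 0.0000 ≤ continuation, so V_u = 2.4480
Node d (S = 24): continuation = e^(−0.08)·[0.5370·5.7274 + 0.4630·20.6000] = 11.6438; exercise value = 11.0000 ≤ continuation, so V_d = 11.6438
Node 0 (S = 40): continuation = e^(−0.08)·[0.5370·2.4480 + 0.4630·11.6438] = 6.1902; exercise value = 0.0000 ≤ continuation, so V_0 = 6.1902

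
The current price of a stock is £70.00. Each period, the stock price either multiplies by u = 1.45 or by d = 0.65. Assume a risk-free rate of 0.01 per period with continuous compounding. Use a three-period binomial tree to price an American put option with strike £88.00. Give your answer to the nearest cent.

£29.24

Risk-neutral probability p = (e^0.01 − 0.65)/(1.45 − 0.65) = 0.3601/0.8000 = 0.4501
Terminal stock prices: S_uuu = 213.4, S_uud = 95.66, S_udd = 42.88, S_ddd = 19.22
Terminal payoffs (K − S): max(-125.4, 0) = 0, max(-7.664, 0) = 0, max(45.12, 0) = 45.12, max(68.78, 0) = 68.78
Node uu (S = 147.2): continuation = e^(−0.01)·[0.4501·0.0000 + 0.5499·0.0000] = 0.0000; exercise value = 0.0000 ≤ continuation, so V_uu = 0.0000
Node ud (S = 65.98): continuation = e^(−0.01)·[0.4501·0.0000 + 0.5499·45.1162] = 24.5642; exercise value = 22.0250 ≤ continuation, so V_ud = 24.5642
Node dd (S = 29.58): continuation = e^(−0.01)·[0.4501·45.1162 + 0.5499·68.7763] = 57.5494; exercise value = 58.4250 > continuation, so V_dd = 58.4250 (exercise)
Node u (S = 101.5): continuation = e^(−0.01)·[0.4501·0.0000 + 0.5499·24.5642] = 13.3744; exercise value = 0.0000 ≤ continuation, so V_u = 13.3744
Node d (S = 45.5): continuation = e^(−0.01)·[0.4501·24.5642 + 0.5499·58.4250] = 42.7558; exercise value = 42.5000 ≤ continuation, so V_d = 42.7558
Node 0 (S = 70): continuation = e^(−0.01)·[0.4501·13.3744 + 0.5499·42.7558] = 29.2385; exercise value = 18.0000 ≤ continuation, so V_0 = 29.2385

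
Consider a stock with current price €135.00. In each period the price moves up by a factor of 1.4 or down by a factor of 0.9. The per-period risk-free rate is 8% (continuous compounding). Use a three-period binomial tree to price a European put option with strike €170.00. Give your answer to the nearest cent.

€20.18

Risk-neutral probability p = (e^0.08 − 0.9)/(1.4 − 0.9) = 0.1833/0.5000 = 0.3666
Terminal stock prices: S_uuu = 370.4, S_uud = 238.1, S_udd = 153.1, S_ddd = 98.42
Terminal payoffs (K − S): max(-200.4, 0) = 0, max(-68.14, 0) = 0, max(16.91, 0) = 16.91, max(71.58, 0) = 71.58
Node uu (S = 264.6): V_uu = e^(−0.08)·[0.3666·0.0000 + 0.6334·0.0000] = 0.0000
Node ud (S = 170.1): V_ud = e^(−0.08)·[0.3666·0.0000 + 0.6334·16.9100] = 9.8877
Node dd (S = 109.4): V_dd = e^(−0.08)·[0.3666·16.9100 + 0.6334·71.5850] = 47.5798
Node u (S = 189): V_u = e^(−0.08)·[0.3666·0.0000 + 0.6334·9.8877] = 5.7816
Node d (S = 121.5): V_d = e^(−0.08)·[0.3666·9.8877 + 0.6334·47.5798] = 31.1670
Node 0 (S = 135): V_0 = e^(−0.08)·[0.3666·5.7816 + 0.6334·31.1670] = 20.1806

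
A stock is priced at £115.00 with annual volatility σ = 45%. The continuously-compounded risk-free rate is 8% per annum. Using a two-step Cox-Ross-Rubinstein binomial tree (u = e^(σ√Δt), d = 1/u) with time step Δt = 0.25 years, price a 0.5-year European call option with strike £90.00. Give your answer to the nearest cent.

CRR parameters: u = e^(σ√Δt) = e^(0.45·√0.25) = 1.2523, d = 1/u = 0.7985
Per-period rate: rΔt = 0.08·0.25 = 0.02, so R = e^0.02 = 1.0202
Risk-neutral probability p = (e^0.02 − 0.7985)/(1.2523 − 0.7985) = 0.2217/0.4538 = 0.4885
Terminal stock prices: S_uu = 180.4, S_ud = 115, S_dd = 73.33
Terminal payoffs (S − K): max(90.36, 0) = 90.36, max(25, 0) = 25, max(-16.67, 0) = 0
Node u (S = 144): V_u = e^(−0.02)·[0.4885·90.3559 + 0.5115·25.0000] = 55.7992
Node d (S = 91.83): V_d = e^(−0.02)·[0.4885·25.0000 + 0.5115·0.0000] = 11.9707
Node 0 (S = 115): V_0 = e^(−0.02)·[0.4885·55.7992 + 0.5115·11.9707] = 32.7200

£32.72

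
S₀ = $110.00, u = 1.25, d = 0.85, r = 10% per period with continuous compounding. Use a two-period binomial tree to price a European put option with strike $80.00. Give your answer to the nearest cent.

$0.06

Risk-neutral probability p = (e^0.1 − 0.85)/(1.25 − 0.85) = 0.2552/0.4000 = 0.6379
Terminal stock prices: S_uu = 171.9, S_ud = 116.9, S_dd = 79.47
Terminal payoffs (K − S): max(-91.88, 0) = 0, max(-36.88, 0) = 0, max(0.525, 0) = 0.525
Node u (S = 137.5): V_u = e^(−0.1)·[0.6379·0.0000 + 0.3621·0.0000] = 0.0000
Node d (S = 93.5): V_d = e^(−0.1)·[0.6379·0.0000 + 0.3621·0.5250] = 0.1720
Node 0 (S = 110): V_0 = e^(−0.1)·[0.6379·0.0000 + 0.3621·0.1720] = 0.0563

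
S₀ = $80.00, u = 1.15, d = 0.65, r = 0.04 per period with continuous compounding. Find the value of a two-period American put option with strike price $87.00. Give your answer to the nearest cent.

Risk-neutral probability p = (e^0.04 − 0.65)/(1.15 − 0.65) = 0.3908/0.5000 = 0.7816
Terminal stock prices: S_uu = 105.8, S_ud = 59.8, S_dd = 33.8
Terminal payoffs (K − S): max(-18.8, 0) = 0, max(27.2, 0) = 27.2, max(53.2, 0) = 53.2
Node u (S = 92): continuation = e^(−0.04)·[0.7816·0.0000 + 0.2184·27.2000] = 5.7070; exercise value = 0.0000 ≤ continuation, so V_u = 5.7070
Node d (S = 52): continuation = e^(−0.04)·[0.7816·27.2000 + 0.2184·53.2000] = 31.5887; exercise value = 35.0000 > continuation, so V_d = 35.0000 (exercise)
Node 0 (S = 80): continuation = e^(−0.04)·[0.7816·5.7070 + 0.2184·35.0000] = 11.6293; exercise value = 7.0000 ≤ continuation, so V_0 = 11.6293

$11.63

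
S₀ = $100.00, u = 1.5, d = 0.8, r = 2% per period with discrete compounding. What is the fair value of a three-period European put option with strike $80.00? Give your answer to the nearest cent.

Risk-neutral probability p = (1 + 0.02 − 0.8)/(1.5 − 0.8) = 0.2200/0.7000 = 0.3143
Terminal stock prices: S_uuu = 337.5, S_uud = 180, S_udd = 96, S_ddd = 51.2
Terminal payoffs (K − S): max(-257.5, 0) = 0, max(-100, 0) = 0, max(-16, 0) = 0, max(28.8, 0) = 28.8
Node uu (S = 225): V_uu = 1/1.02·[0.3143·0.0000 + 0.6857·0.0000] = 0.0000
Node ud (S = 120): V_ud = 1/1.02·[0.3143·0.0000 + 0.6857·0.0000] = 0.0000
Node dd (S = 64): V_dd = 1/1.02·[0.3143·0.0000 + 0.6857·28.8000] = 19.3613
Node u (S = 150): V_u = 1/1.02·[0.3143·0.0000 + 0.6857·0.0000] = 0.0000
Node d (S = 80): V_d = 1/1.02·[0.3143·0.0000 + 0.6857·19.3613] = 13.0160
Node 0 (S = 100): V_0 = 1/1.02·[0.3143·0.0000 + 0.6857·13.0160] = 8.7503

$8.75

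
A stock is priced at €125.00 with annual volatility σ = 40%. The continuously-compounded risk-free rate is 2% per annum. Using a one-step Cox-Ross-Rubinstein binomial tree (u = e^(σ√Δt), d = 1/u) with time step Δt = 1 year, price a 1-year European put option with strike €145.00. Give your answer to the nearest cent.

€34.44

CRR parameters: u = e^(σ√Δt) = e^(0.4·√1) = 1.4918, d = 1/u = 0.6703
Per-period rate: rΔt = 0.02·1 = 0.02, so R = e^0.02 = 1.0202
Risk-neutral probability p = (e^0.02 − 0.6703)/(1.4918 − 0.6703) = 0.3499/0.8215 = 0.4259
Terminal stock prices: S_u = 186.5, S_d = 83.79
Terminal payoffs (K − S): max(-41.48, 0) = 0, max(61.21, 0) = 61.21
Node 0 (S = 125): V_0 = e^(−0.02)·[0.4259·0.0000 + 0.5741·61.2100] = 34.4446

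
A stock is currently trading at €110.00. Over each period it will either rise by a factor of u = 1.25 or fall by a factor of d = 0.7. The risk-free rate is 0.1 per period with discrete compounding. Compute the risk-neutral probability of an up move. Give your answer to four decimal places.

Risk-neutral probability p = (1 + 0.1 − 0.7)/(1.25 − 0.7) = 0.4000/0.5500 = 0.7273

p = 0.7273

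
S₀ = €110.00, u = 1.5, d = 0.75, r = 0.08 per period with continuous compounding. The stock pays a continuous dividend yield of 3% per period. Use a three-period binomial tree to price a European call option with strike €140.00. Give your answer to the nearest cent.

€22.19

Per-period risk-free factor R = e^0.08 = 1.0833; dividend-adjusted growth = e^(0.08−0.03) = 1.0513.
Risk-neutral probability p = (1.0513 − 0.75)/(1.5 − 0.75) = 0.3013/0.7500 = 0.4017
Terminal stock prices: S_uuu = 371.2, S_uud = 185.6, S_udd = 92.81, S_ddd = 46.41
Terminal payoffs (S − K): max(231.2, 0) = 231.2, max(45.62, 0) = 45.62, max(-47.19, 0) = 0, max(-93.59, 0) = 0
Node uu (S = 247.5): V_uu = e^(−0.08)·[0.4017·231.2500 + 0.5983·45.6250] = 110.9490
Node ud (S = 123.8): V_ud = e^(−0.08)·[0.4017·45.6250 + 0.5983·0.0000] = 16.9183
Node dd (S = 61.88): V_dd = e^(−0.08)·[0.4017·0.0000 + 0.5983·0.0000] = 0.0000
Node u (S = 165): V_u = e^(−0.08)·[0.4017·110.9490 + 0.5983·16.9183] = 50.4851
Node d (S = 82.5): V_d = e^(−0.08)·[0.4017·16.9183 + 0.5983·0.0000] = 6.2735
Node 0 (S = 110): V_0 = e^(−0.08)·[0.4017·50.4851 + 0.5983·6.2735] = 22.1853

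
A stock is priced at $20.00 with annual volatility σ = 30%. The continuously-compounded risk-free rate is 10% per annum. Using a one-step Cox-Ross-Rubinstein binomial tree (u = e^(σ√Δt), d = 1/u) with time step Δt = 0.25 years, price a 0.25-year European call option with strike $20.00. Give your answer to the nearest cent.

CRR parameters: u = e^(σ√Δt) = e^(0.3·√0.25) = 1.1618, d = 1/u = 0.8607
Per-period rate: rΔt = 0.1·0.25 = 0.025, so R = e^0.025 = 1.0253
Risk-neutral probability p = (e^0.025 − 0.8607)/(1.1618 − 0.8607) = 0.1646/0.3011 = 0.5466
Terminal stock prices: S_u = 23.24, S_d = 17.21
Terminal payoffs (S − K): max(3.237, 0) = 3.237, max(-2.786, 0) = 0
Node 0 (S = 20): V_0 = e^(−0.025)·[0.5466·3.2367 + 0.4534·0.0000] = 1.7256

$1.73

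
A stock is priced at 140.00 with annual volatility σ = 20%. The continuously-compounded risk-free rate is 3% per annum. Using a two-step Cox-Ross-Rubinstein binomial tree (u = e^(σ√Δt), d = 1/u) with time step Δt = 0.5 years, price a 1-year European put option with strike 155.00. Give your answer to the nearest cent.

18.43

CRR parameters: u = e^(σ√Δt) = e^(0.2·√0.5) = 1.1519, d = 1/u = 0.8681
Per-period rate: rΔt = 0.03·0.5 = 0.015, so R = e^0.015 = 1.0151
Risk-neutral probability p = (e^0.015 − 0.8681)/(1.1519 − 0.8681) = 0.1470/0.2838 = 0.5180
Terminal stock prices: S_uu = 185.8, S_ud = 140, S_dd = 105.5
Terminal payoffs (K − S): max(-30.77, 0) = 0, max(15, 0) = 15, max(49.49, 0) = 49.49
Node u (S = 161.3): V_u = e^(−0.015)·[0.5180·0.0000 + 0.4820·15.0000] = 7.1230
Node d (S = 121.5): V_d = e^(−0.015)·[0.5180·15.0000 + 0.4820·49.4906] = 31.1551
Node 0 (S = 140): V_0 = e^(−0.015)·[0.5180·7.1230 + 0.4820·31.1551] = 18.4289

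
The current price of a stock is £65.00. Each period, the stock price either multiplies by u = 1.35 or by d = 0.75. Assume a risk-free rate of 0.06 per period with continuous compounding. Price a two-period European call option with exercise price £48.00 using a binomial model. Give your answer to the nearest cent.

£24.77

Risk-neutral probability p = (e^0.06 − 0.75)/(1.35 − 0.75) = 0.3118/0.6000 = 0.5197
Terminal stock prices: S_uu = 118.5, S_ud = 65.81, S_dd = 36.56
Terminal payoffs (S − K): max(70.46, 0) = 70.46, max(17.81, 0) = 17.81, max(-11.44, 0) = 0
Node u (S = 87.75): V_u = e^(−0.06)·[0.5197·70.4625 + 0.4803·17.8125] = 42.5453
Node d (S = 48.75): V_d = e^(−0.06)·[0.5197·17.8125 + 0.4803·0.0000] = 8.7185
Node 0 (S = 65): V_0 = e^(−0.06)·[0.5197·42.5453 + 0.4803·8.7185] = 24.7677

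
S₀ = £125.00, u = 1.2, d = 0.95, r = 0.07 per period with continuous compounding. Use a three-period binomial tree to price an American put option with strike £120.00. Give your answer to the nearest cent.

Risk-neutral probability p = (e^0.07 − 0.95)/(1.2 − 0.95) = 0.1225/0.2500 = 0.4900
Terminal stock prices: S_uuu = 216, S_uud = 171, S_udd = 135.4, S_ddd = 107.2
Terminal payoffs (K − S): max(-96, 0) = 0, max(-51, 0) = 0, max(-15.38, 0) = 0, max(12.83, 0) = 12.83
Node uu (S = 180): continuation = e^(−0.07)·[0.4900·0.0000 + 0.5100·0.0000] = 0.0000; exercise value = 0.0000 ≤ continuation, so V_uu = 0.0000
Node ud (S = 142.5): continuation = e^(−0.07)·[0.4900·0.0000 + 0.5100·0.0000] = 0.0000; exercise value = 0.0000 ≤ continuation, so V_ud = 0.0000
Node dd (S = 112.8): continuation = e^(−0.07)·[0.4900·0.0000 + 0.5100·12.8281] = 6.0996; exercise value = 7.1875 > continuation, so V_dd = 7.1875 (exercise)
Node u (S = 150): continuation = e^(−0.07)·[0.4900·0.0000 + 0.5100·0.0000] = 0.0000; exercise value = 0.0000 ≤ continuation, so V_u = 0.0000
Node d (S = 118.8): continuation = e^(−0.07)·[0.4900·0.0000 + 0.5100·7.1875] = 3.4176; exercise value = 1.2500 ≤ continuation, so V_d = 3.4176
Node 0 (S = 125): continuation = e^(−0.07)·[0.4900·0.0000 + 0.5100·3.4176] = 1.6250; exercise value = 0.0000 ≤ continuation, so V_0 = 1.6250

£1.63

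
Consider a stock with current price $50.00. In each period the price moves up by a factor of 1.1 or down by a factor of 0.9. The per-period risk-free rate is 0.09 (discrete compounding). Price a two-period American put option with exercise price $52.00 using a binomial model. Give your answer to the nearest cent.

Risk-neutral probability p = (1 + 0.09 − 0.9)/(1.1 − 0.9) = 0.1900/0.2000 = 0.9500
Terminal stock prices: S_uu = 60.5, S_ud = 49.5, S_dd = 40.5
Terminal payoffs (K − S): max(-8.5, 0) = 0, max(2.5, 0) = 2.5, max(11.5, 0) = 11.5
Node u (S = 55): continuation = 1/1.09·[0.9500·0.0000 + 0.0500·2.5000] = 0.1147; exercise value = 0.0000 ≤ continuation, so V_u = 0.1147
Node d (S = 45): continuation = 1/1.09·[0.9500·2.5000 + 0.0500·11.5000] = 2.7064; exercise value = 7.0000 > continuation, so V_d = 7.0000 (exercise)
Node 0 (S = 50): continuation = 1/1.09·[0.9500·0.1147 + 0.0500·7.0000] = 0.4211; exercise value = 2.0000 > continuation, so V_0 = 2.0000 (exercise)

$2.00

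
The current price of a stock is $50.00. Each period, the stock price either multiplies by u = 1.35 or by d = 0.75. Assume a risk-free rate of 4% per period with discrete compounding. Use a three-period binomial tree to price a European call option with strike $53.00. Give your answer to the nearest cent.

Risk-neutral probability p = (1 + 0.04 − 0.75)/(1.35 − 0.75) = 0.2900/0.6000 = 0.4833
Terminal stock prices: S_uuu = 123, S_uud = 68.34, S_udd = 37.97, S_ddd = 21.09
Terminal payoffs (S − K): max(70.02, 0) = 70.02, max(15.34, 0) = 15.34, max(-15.03, 0) = 0, max(-31.91, 0) = 0
Node uu (S = 91.13): V_uu = 1/1.04·[0.4833·70.0188 + 0.5167·15.3438] = 40.1635
Node ud (S = 50.62): V_ud = 1/1.04·[0.4833·15.3438 + 0.5167·0.0000] = 7.1309
Node dd (S = 28.12): V_dd = 1/1.04·[0.4833·0.0000 + 0.5167·0.0000] = 0.0000
Node u (S = 67.5): V_u = 1/1.04·[0.4833·40.1635 + 0.5167·7.1309] = 22.2083
Node d (S = 37.5): V_d = 1/1.04·[0.4833·7.1309 + 0.5167·0.0000] = 3.3140
Node 0 (S = 50): V_0 = 1/1.04·[0.4833·22.2083 + 0.5167·3.3140] = 11.9676

$11.97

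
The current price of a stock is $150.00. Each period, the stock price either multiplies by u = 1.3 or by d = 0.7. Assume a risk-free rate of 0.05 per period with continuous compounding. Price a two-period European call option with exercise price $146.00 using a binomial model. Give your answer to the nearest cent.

Risk-neutral probability p = (e^0.05 − 0.7)/(1.3 − 0.7) = 0.3513/0.6000 = 0.5855
Terminal stock prices: S_uu = 253.5, S_ud = 136.5, S_dd = 73.5
Terminal payoffs (S − K): max(107.5, 0) = 107.5, max(-9.5, 0) = 0, max(-72.5, 0) = 0
Node u (S = 195): V_u = e^(−0.05)·[0.5855·107.5000 + 0.4145·0.0000] = 59.8666
Node d (S = 105): V_d = e^(−0.05)·[0.5855·0.0000 + 0.4145·0.0000] = 0.0000
Node 0 (S = 150): V_0 = e^(−0.05)·[0.5855·59.8666 + 0.4145·0.0000] = 33.3397

$33.34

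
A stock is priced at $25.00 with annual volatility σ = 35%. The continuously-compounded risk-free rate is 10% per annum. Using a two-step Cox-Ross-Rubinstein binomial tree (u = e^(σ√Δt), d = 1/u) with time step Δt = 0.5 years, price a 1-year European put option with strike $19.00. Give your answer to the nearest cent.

CRR parameters: u = e^(σ√Δt) = e^(0.35·√0.5) = 1.2808, d = 1/u = 0.7808
Per-period rate: rΔt = 0.1·0.5 = 0.05, so R = e^0.05 = 1.0513
Risk-neutral probability p = (e^0.05 − 0.7808)/(1.2808 − 0.7808) = 0.2705/0.5000 = 0.5410
Terminal stock prices: S_uu = 41.01, S_ud = 25, S_dd = 15.24
Terminal payoffs (K − S): max(-22.01, 0) = 0, max(-6, 0) = 0, max(3.76, 0) = 3.76
Node u (S = 32.02): V_u = e^(−0.05)·[0.5410·0.0000 + 0.4590·0.0000] = 0.0000
Node d (S = 19.52): V_d = e^(−0.05)·[0.5410·0.0000 + 0.4590·3.7603] = 1.6419
Node 0 (S = 25): V_0 = e^(−0.05)·[0.5410·0.0000 + 0.4590·1.6419] = 0.7169

$0.72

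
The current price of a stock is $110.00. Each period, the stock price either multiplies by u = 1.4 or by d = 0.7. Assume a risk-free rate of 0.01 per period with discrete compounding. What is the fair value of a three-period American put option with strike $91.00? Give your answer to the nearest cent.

Risk-neutral probability p = (1 + 0.01 − 0.7)/(1.4 − 0.7) = 0.3100/0.7000 = 0.4429
Terminal stock prices: S_uuu = 301.8, S_uud = 150.9, S_udd = 75.46, S_ddd = 37.73
Terminal payoffs (K − S): max(-210.8, 0) = 0, max(-59.92, 0) = 0, max(15.54, 0) = 15.54, max(53.27, 0) = 53.27
Node uu (S = 215.6): continuation = 1/1.01·[0.4429·0.0000 + 0.5571·0.0000] = 0.0000; exercise value = 0.0000 ≤ continuation, so V_uu = 0.0000
Node ud (S = 107.8): continuation = 1/1.01·[0.4429·0.0000 + 0.5571·15.5400] = 8.5723; exercise value = 0.0000 ≤ continuation, so V_ud = 8.5723
Node dd (S = 53.9): continuation = 1/1.01·[0.4429·15.5400 + 0.5571·53.2700] = 36.1990; exercise value = 37.1000 > continuation, so V_dd = 37.1000 (exercise)
Node u (S = 154): continuation = 1/1.01·[0.4429·0.0000 + 0.5571·8.5723] = 4.7287; exercise value = 0.0000 ≤ continuation, so V_u = 4.7287
Node d (S = 77): continuation = 1/1.01·[0.4429·8.5723 + 0.5571·37.1000] = 24.2241; exercise value = 14.0000 ≤ continuation, so V_d = 24.2241
Node 0 (S = 110): continuation = 1/1.01·[0.4429·4.7287 + 0.5571·24.2241] = 15.4360; exercise value = 0.0000 ≤ continuation, so V_0 = 15.4360

$15.44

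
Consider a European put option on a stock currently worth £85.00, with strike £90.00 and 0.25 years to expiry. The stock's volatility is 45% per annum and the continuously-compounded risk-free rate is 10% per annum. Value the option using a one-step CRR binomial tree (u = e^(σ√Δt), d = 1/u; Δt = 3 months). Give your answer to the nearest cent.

CRR parameters: u = e^(σ√Δt) = e^(0.45·√0.25) = 1.2523, d = 1/u = 0.7985
Per-period rate: rΔt = 0.1·0.25 = 0.025, so R = e^0.025 = 1.0253
Risk-neutral probability p = (e^0.025 − 0.7985)/(1.2523 − 0.7985) = 0.2268/0.4538 = 0.4998
Terminal stock prices: S_u = 106.4, S_d = 67.87
Terminal payoffs (K − S): max(-16.45, 0) = 0, max(22.13, 0) = 22.13
Node 0 (S = 85): V_0 = e^(−0.025)·[0.4998·0.0000 + 0.5002·22.1261] = 10.7949

£10.79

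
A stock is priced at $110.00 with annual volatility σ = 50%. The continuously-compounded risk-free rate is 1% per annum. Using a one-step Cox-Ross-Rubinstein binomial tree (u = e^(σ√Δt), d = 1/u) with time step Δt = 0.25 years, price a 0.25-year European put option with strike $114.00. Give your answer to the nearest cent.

$15.75

CRR parameters: u = e^(σ√Δt) = e^(0.5·√0.25) = 1.2840, d = 1/u = 0.7788
Per-period rate: rΔt = 0.01·0.25 = 0.0025, so R = e^0.0025 = 1.0025
Risk-neutral probability p = (e^0.0025 − 0.7788)/(1.2840 − 0.7788) = 0.2237/0.5052 = 0.4428
Terminal stock prices: S_u = 141.2, S_d = 85.67
Terminal payoffs (K − S): max(-27.24, 0) = 0, max(28.33, 0) = 28.33
Node 0 (S = 110): V_0 = e^(−0.0025)·[0.4428·0.0000 + 0.5572·28.3319] = 15.7477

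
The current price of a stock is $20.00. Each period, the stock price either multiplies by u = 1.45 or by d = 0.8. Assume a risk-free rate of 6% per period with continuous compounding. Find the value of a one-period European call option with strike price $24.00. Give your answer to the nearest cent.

$1.90

Risk-neutral probability p = (e^0.06 − 0.8)/(1.45 − 0.8) = 0.2618/0.6500 = 0.4028
Terminal stock prices: S_u = 29, S_d = 16
Terminal payoffs (S − K): max(5, 0) = 5, max(-8, 0) = 0
Node 0 (S = 20): V_0 = e^(−0.06)·[0.4028·5.0000 + 0.5972·0.0000] = 1.8968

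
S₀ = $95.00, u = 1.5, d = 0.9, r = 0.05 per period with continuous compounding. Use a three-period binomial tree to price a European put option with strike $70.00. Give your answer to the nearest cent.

$0.27

Risk-neutral probability p = (e^0.05 − 0.9)/(1.5 − 0.9) = 0.1513/0.6000 = 0.2521
Terminal stock prices: S_uuu = 320.6, S_uud = 192.4, S_udd = 115.4, S_ddd = 69.26
Terminal payoffs (K − S): max(-250.6, 0) = 0, max(-122.4, 0) = 0, max(-45.43, 0) = 0, max(0.745, 0) = 0.745
Node uu (S = 213.8): V_uu = e^(−0.05)·[0.2521·0.0000 + 0.7479·0.0000] = 0.0000
Node ud (S = 128.2): V_ud = e^(−0.05)·[0.2521·0.0000 + 0.7479·0.0000] = 0.0000
Node dd (S = 76.95): V_dd = e^(−0.05)·[0.2521·0.0000 + 0.7479·0.7450] = 0.5300
Node u (S = 142.5): V_u = e^(−0.05)·[0.2521·0.0000 + 0.7479·0.0000] = 0.0000
Node d (S = 85.5): V_d = e^(−0.05)·[0.2521·0.0000 + 0.7479·0.5300] = 0.3770
Node 0 (S = 95): V_0 = e^(−0.05)·[0.2521·0.0000 + 0.7479·0.3770] = 0.2682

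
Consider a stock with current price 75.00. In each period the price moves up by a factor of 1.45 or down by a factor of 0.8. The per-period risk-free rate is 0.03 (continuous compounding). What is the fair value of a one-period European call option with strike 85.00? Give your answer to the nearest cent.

Risk-neutral probability p = (e^0.03 − 0.8)/(1.45 − 0.8) = 0.2305/0.6500 = 0.3545
Terminal stock prices: S_u = 108.8, S_d = 60
Terminal payoffs (S − K): max(23.75, 0) = 23.75, max(-25, 0) = 0
Node 0 (S = 75): V_0 = e^(−0.03)·[0.3545·23.7500 + 0.6455·0.0000] = 8.1716

8.17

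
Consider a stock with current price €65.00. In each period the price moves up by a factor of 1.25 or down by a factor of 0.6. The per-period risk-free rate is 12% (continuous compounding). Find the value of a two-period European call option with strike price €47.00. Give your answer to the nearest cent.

Risk-neutral probability p = (e^0.12 − 0.6)/(1.25 − 0.6) = 0.5275/0.6500 = 0.8115
Terminal stock prices: S_uu = 101.6, S_ud = 48.75, S_dd = 23.4
Terminal payoffs (S − K): max(54.56, 0) = 54.56, max(1.75, 0) = 1.75, max(-23.6, 0) = 0
Node u (S = 81.25): V_u = e^(−0.12)·[0.8115·54.5625 + 0.1885·1.7500] = 39.5647
Node d (S = 39): V_d = e^(−0.12)·[0.8115·1.7500 + 0.1885·0.0000] = 1.2596
Node 0 (S = 65): V_0 = e^(−0.12)·[0.8115·39.5647 + 0.1885·1.2596] = 28.6879

€28.69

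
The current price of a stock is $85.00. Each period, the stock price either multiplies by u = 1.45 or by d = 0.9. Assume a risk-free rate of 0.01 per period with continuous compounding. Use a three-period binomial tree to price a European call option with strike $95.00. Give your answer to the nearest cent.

Risk-neutral probability p = (e^0.01 − 0.9)/(1.45 − 0.9) = 0.1101/0.5500 = 0.2001
Terminal stock prices: S_uuu = 259.1, S_uud = 160.8, S_udd = 99.83, S_ddd = 61.97
Terminal payoffs (S − K): max(164.1, 0) = 164.1, max(65.84, 0) = 65.84, max(4.833, 0) = 4.833, max(-33.03, 0) = 0
Node uu (S = 178.7): V_uu = e^(−0.01)·[0.2001·164.1331 + 0.7999·65.8413] = 84.6578
Node ud (S = 110.9): V_ud = e^(−0.01)·[0.2001·65.8413 + 0.7999·4.8325] = 16.8703
Node dd (S = 68.85): V_dd = e^(−0.01)·[0.2001·4.8325 + 0.7999·0.0000] = 0.9573
Node u (S = 123.2): V_u = e^(−0.01)·[0.2001·84.6578 + 0.7999·16.8703] = 30.1311
Node d (S = 76.5): V_d = e^(−0.01)·[0.2001·16.8703 + 0.7999·0.9573] = 4.1002
Node 0 (S = 85): V_0 = e^(−0.01)·[0.2001·30.1311 + 0.7999·4.1002] = 9.2161

$9.22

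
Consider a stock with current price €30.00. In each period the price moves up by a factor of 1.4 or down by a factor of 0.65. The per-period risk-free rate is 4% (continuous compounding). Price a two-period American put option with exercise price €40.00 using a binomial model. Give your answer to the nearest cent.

€12.36

Risk-neutral probability p = (e^0.04 − 0.65)/(1.4 − 0.65) = 0.3908/0.7500 = 0.5211
Terminal stock prices: S_uu = 58.8, S_ud = 27.3, S_dd = 12.68
Terminal payoffs (K − S): max(-18.8, 0) = 0, max(12.7, 0) = 12.7, max(27.32, 0) = 27.32
Node u (S = 42): continuation = e^(−0.04)·[0.5211·0.0000 + 0.4789·12.7000] = 5.8438; exercise value = 0.0000 ≤ continuation, so V_u = 5.8438
Node d (S = 19.5): continuation = e^(−0.04)·[0.5211·12.7000 + 0.4789·27.3250] = 18.9316; exercise value = 20.5000 > continuation, so V_d = 20.5000 (exercise)
Node 0 (S = 30): continuation = e^(−0.04)·[0.5211·5.8438 + 0.4789·20.5000] = 12.3586; exercise value = 10.0000 ≤ continuation, so V_0 = 12.3586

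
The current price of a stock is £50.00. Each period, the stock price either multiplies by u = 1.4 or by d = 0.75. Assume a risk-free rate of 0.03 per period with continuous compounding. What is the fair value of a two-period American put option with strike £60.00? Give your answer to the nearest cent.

Risk-neutral probability p = (e^0.03 − 0.75)/(1.4 − 0.75) = 0.2805/0.6500 = 0.4315
Terminal stock prices: S_uu = 98, S_ud = 52.5, S_dd = 28.12
Terminal payoffs (K − S): max(-38, 0) = 0, max(7.5, 0) = 7.5, max(31.88, 0) = 31.88
Node u (S = 70): continuation = e^(−0.03)·[0.4315·0.0000 + 0.5685·7.5000] = 4.1380; exercise value = 0.0000 ≤ continuation, so V_u = 4.1380
Node d (S = 37.5): continuation = e^(−0.03)·[0.4315·7.5000 + 0.5685·31.8750] = 20.7267; exercise value = 22.5000 > continuation, so V_d = 22.5000 (exercise)
Node 0 (S = 50): continuation = e^(−0.03)·[0.4315·4.1380 + 0.5685·22.5000] = 14.1465; exercise value = 10.0000 ≤ continuation, so V_0 = 14.1465

£14.15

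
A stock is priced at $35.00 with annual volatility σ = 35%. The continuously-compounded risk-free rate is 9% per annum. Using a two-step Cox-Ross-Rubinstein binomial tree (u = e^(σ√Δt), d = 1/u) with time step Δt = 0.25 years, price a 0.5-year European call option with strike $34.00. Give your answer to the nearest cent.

CRR parameters: u = e^(σ√Δt) = e^(0.35·√0.25) = 1.1912, d = 1/u = 0.8395
Per-period rate: rΔt = 0.09·0.25 = 0.0225, so R = e^0.0225 = 1.0228
Risk-neutral probability p = (e^0.0225 − 0.8395)/(1.1912 − 0.8395) = 0.1833/0.3518 = 0.5210
Terminal stock prices: S_uu = 49.67, S_ud = 35, S_dd = 24.66
Terminal payoffs (S − K): max(15.67, 0) = 15.67, max(1, 0) = 1, max(-9.336, 0) = 0
Node u (S = 41.69): V_u = e^(−0.0225)·[0.5210·15.6674 + 0.4790·1.0000] = 8.4501
Node d (S = 29.38): V_d = e^(−0.0225)·[0.5210·1.0000 + 0.4790·0.0000] = 0.5095
Node 0 (S = 35): V_0 = e^(−0.0225)·[0.5210·8.4501 + 0.4790·0.5095] = 4.5435

$4.54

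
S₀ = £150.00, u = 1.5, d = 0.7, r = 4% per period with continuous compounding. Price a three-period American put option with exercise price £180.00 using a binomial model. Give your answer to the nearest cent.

Risk-neutral probability p = (e^0.04 − 0.7)/(1.5 − 0.7) = 0.3408/0.8000 = 0.4260
Terminal stock prices: S_uuu = 506.2, S_uud = 236.2, S_udd = 110.2, S_ddd = 51.45
Terminal payoffs (K − S): max(-326.2, 0) = 0, max(-56.25, 0) = 0, max(69.75, 0) = 69.75, max(128.6, 0) = 128.6
Node uu (S = 337.5): continuation = e^(−0.04)·[0.4260·0.0000 + 0.5740·0.0000] = 0.0000; exercise value = 0.0000 ≤ continuation, so V_uu = 0.0000
Node ud (S = 157.5): continuation = e^(−0.04)·[0.4260·0.0000 + 0.5740·69.7500] = 38.4657; exercise value = 22.5000 ≤ continuation, so V_ud = 38.4657
Node dd (S = 73.5): continuation = e^(−0.04)·[0.4260·69.7500 + 0.5740·128.5500] = 99.4421; exercise value = 106.5000 > continuation, so V_dd = 106.5000 (exercise)
Node u (S = 225): continuation = e^(−0.04)·[0.4260·0.0000 + 0.5740·38.4657] = 21.2131; exercise value = 0.0000 ≤ continuation, so V_u = 21.2131
Node d (S = 105): continuation = e^(−0.04)·[0.4260·38.4657 + 0.5740·106.5000] = 74.4770; exercise value = 75.0000 > continuation, so V_d = 75.0000 (exercise)
Node 0 (S = 150): continuation = e^(−0.04)·[0.4260·21.2131 + 0.5740·75.0000] = 50.0437; exercise value = 30.0000 ≤ continuation, so V_0 = 50.0437

£50.04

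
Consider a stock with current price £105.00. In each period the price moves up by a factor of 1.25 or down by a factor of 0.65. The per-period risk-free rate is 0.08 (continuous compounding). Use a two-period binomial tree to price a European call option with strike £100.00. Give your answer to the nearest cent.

£28.47

Risk-neutral probability p = (e^0.08 − 0.65)/(1.25 − 0.65) = 0.4333/0.6000 = 0.7221
Terminal stock prices: S_uu = 164.1, S_ud = 85.31, S_dd = 44.36
Terminal payoffs (S − K): max(64.06, 0) = 64.06, max(-14.69, 0) = 0, max(-55.64, 0) = 0
Node u (S = 131.2): V_u = e^(−0.08)·[0.7221·64.0625 + 0.2779·0.0000] = 42.7056
Node d (S = 68.25): V_d = e^(−0.08)·[0.7221·0.0000 + 0.2779·0.0000] = 0.0000
Node 0 (S = 105): V_0 = e^(−0.08)·[0.7221·42.7056 + 0.2779·0.0000] = 28.4686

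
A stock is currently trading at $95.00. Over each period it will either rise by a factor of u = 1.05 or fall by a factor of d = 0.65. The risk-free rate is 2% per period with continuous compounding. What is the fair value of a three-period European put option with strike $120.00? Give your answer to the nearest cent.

$18.01

Risk-neutral probability p = (e^0.02 − 0.65)/(1.05 − 0.65) = 0.3702/0.4000 = 0.9255
Terminal stock prices: S_uuu = 110, S_uud = 68.08, S_udd = 42.14, S_ddd = 26.09
Terminal payoffs (K − S): max(10.03, 0) = 10.03, max(51.92, 0) = 51.92, max(77.86, 0) = 77.86, max(93.91, 0) = 93.91
Node uu (S = 104.7): V_uu = e^(−0.02)·[0.9255·10.0256 + 0.0745·51.9206] = 12.8863
Node ud (S = 64.84): V_ud = e^(−0.02)·[0.9255·51.9206 + 0.0745·77.8556] = 52.7863
Node dd (S = 40.14): V_dd = e^(−0.02)·[0.9255·77.8556 + 0.0745·93.9106] = 77.4863
Node u (S = 99.75): V_u = e^(−0.02)·[0.9255·12.8863 + 0.0745·52.7863] = 15.5447
Node d (S = 61.75): V_d = e^(−0.02)·[0.9255·52.7863 + 0.0745·77.4863] = 53.5447
Node 0 (S = 95): V_0 = e^(−0.02)·[0.9255·15.5447 + 0.0745·53.5447] = 18.0117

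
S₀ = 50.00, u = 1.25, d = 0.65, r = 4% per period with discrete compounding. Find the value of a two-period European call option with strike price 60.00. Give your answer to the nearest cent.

7.08

Risk-neutral probability p = (1 + 0.04 − 0.65)/(1.25 − 0.65) = 0.3900/0.6000 = 0.6500
Terminal stock prices: S_uu = 78.12, S_ud = 40.62, S_dd = 21.13
Terminal payoffs (S − K): max(18.12, 0) = 18.12, max(-19.38, 0) = 0, max(-38.88, 0) = 0
Node u (S = 62.5): V_u = 1/1.04·[0.6500·18.1250 + 0.3500·0.0000] = 11.3281
Node d (S = 32.5): V_d = 1/1.04·[0.6500·0.0000 + 0.3500·0.0000] = 0.0000
Node 0 (S = 50): V_0 = 1/1.04·[0.6500·11.3281 + 0.3500·0.0000] = 7.0801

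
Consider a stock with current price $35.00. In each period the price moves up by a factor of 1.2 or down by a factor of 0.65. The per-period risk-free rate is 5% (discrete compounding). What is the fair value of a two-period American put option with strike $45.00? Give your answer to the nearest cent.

Risk-neutral probability p = (1 + 0.05 − 0.65)/(1.2 − 0.65) = 0.4000/0.5500 = 0.7273
Terminal stock prices: S_uu = 50.4, S_ud = 27.3, S_dd = 14.79
Terminal payoffs (K − S): max(-5.4, 0) = 0, max(17.7, 0) = 17.7, max(30.21, 0) = 30.21
Node u (S = 42): continuation = 1/1.05·[0.7273·0.0000 + 0.2727·17.7000] = 4.5974; exercise value = 3.0000 ≤ continuation, so V_u = 4.5974
Node d (S = 22.75): continuation = 1/1.05·[0.7273·17.7000 + 0.2727·30.2125] = 20.1071; exercise value = 22.2500 > continuation, so V_d = 22.2500 (exercise)
Node 0 (S = 35): continuation = 1/1.05·[0.7273·4.5974 + 0.2727·22.2500] = 8.9636; exercise value = 10.0000 > continuation, so V_0 = 10.0000 (exercise)

$10.00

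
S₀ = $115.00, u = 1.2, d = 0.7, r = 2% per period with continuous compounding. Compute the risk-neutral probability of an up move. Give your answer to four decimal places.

p = 0.6404

Risk-neutral probability p = (e^0.02 − 0.7)/(1.2 − 0.7) = 0.3202/0.5000 = 0.6404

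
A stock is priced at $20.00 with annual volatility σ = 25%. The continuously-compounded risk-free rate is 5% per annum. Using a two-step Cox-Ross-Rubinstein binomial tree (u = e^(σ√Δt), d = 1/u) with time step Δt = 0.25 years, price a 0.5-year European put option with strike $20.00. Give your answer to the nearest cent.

CRR parameters: u = e^(σ√Δt) = e^(0.25·√0.25) = 1.1331, d = 1/u = 0.8825
Per-period rate: rΔt = 0.05·0.25 = 0.0125, so R = e^0.0125 = 1.0126
Risk-neutral probability p = (e^0.0125 − 0.8825)/(1.1331 − 0.8825) = 0.1301/0.2507 = 0.5190
Terminal stock prices: S_uu = 25.68, S_ud = 20, S_dd = 15.58
Terminal payoffs (K − S): max(-5.681, 0) = 0, max(0, 0) = 0, max(4.424, 0) = 4.424
Node u (S = 22.66): V_u = e^(−0.0125)·[0.5190·0.0000 + 0.4810·0.0000] = 0.0000
Node d (S = 17.65): V_d = e^(−0.0125)·[0.5190·0.0000 + 0.4810·4.4240] = 2.1016
Node 0 (S = 20): V_0 = e^(−0.0125)·[0.5190·0.0000 + 0.4810·2.1016] = 0.9984

$1.00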